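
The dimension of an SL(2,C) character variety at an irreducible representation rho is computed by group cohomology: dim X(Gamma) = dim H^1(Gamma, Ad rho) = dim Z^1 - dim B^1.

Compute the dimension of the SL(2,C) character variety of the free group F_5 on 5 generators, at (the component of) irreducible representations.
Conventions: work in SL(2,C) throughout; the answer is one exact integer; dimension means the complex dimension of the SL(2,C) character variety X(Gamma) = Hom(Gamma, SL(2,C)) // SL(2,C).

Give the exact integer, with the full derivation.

12

Gamma = F_5 has 5 generators and no relators.
Z^1(Gamma, Ad rho) = (sl_2)^5: a cocycle is a free choice of one sl_2 vector per generator, so dim Z^1 = 3*5 = 15.
At an irreducible rho the centralizer of the image in sl_2 is 0, so the coboundary map sl_2 -> Z^1 is injective: dim B^1 = 3.
Therefore dim X = 15 - 3 = 12.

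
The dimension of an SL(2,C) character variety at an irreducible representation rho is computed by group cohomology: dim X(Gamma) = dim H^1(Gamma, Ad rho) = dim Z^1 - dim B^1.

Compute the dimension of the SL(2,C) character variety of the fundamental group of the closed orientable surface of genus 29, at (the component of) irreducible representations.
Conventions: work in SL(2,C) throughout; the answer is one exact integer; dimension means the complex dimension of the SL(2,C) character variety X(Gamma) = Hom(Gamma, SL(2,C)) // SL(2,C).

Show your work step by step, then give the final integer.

168

The genus-29 surface group: 2g = 58 generators, one relator prod [a_i, b_i].
Before the relator condition, cocycle space has dim 3*58 = 174.
d_2 is surjective at irreducible rho (its cokernel H^2 is dual to H^0 = 0), so dim Z^1 = 174 - 3 = 171.
Coboundaries contribute dim B^1 = 3 (injective at irreducible rho).
Hence dim X = 171 - 3 = 168.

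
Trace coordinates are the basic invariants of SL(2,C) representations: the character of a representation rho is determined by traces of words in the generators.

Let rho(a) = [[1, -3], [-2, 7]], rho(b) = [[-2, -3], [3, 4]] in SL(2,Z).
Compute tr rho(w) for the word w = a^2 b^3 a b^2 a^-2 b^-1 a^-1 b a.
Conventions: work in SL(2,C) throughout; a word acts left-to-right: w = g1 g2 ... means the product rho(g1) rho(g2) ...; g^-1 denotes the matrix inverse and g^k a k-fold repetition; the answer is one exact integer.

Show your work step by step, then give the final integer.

-273755842

rho(a) = [[1, -3], [-2, 7]]
... * rho(a) = [[1, -3], [-2, 7]]  ->  [[7, -24], [-16, 55]]
... * rho(b) = [[-2, -3], [3, 4]]  ->  [[-86, -117], [197, 268]]
... * rho(b) = [[-2, -3], [3, 4]]  ->  [[-179, -210], [410, 481]]
... * rho(b) = [[-2, -3], [3, 4]]  ->  [[-272, -303], [623, 694]]
... * rho(a) = [[1, -3], [-2, 7]]  ->  [[334, -1305], [-765, 2989]]
... * rho(b) = [[-2, -3], [3, 4]]  ->  [[-4583, -6222], [10497, 14251]]
... * rho(b) = [[-2, -3], [3, 4]]  ->  [[-9500, -11139], [21759, 25513]]
... * rho(a^-1) = [[7, 3], [2, 1]]  ->  [[-88778, -39639], [203339, 90790]]
... * rho(a^-1) = [[7, 3], [2, 1]]  ->  [[-700724, -305973], [1604953, 700807]]
... * rho(b^-1) = [[4, 3], [-3, -2]]  ->  [[-1884977, -1490226], [4317391, 3413245]]
... * rho(a^-1) = [[7, 3], [2, 1]]  ->  [[-16175291, -7145157], [37048227, 16365418]]
... * rho(b) = [[-2, -3], [3, 4]]  ->  [[10915111, 19945245], [-25000200, -45683009]]
... * rho(a) = [[1, -3], [-2, 7]]  ->  [[-28975379, 106871382], [66365818, -244780463]]
tr = -28975379 + -244780463 = -273755842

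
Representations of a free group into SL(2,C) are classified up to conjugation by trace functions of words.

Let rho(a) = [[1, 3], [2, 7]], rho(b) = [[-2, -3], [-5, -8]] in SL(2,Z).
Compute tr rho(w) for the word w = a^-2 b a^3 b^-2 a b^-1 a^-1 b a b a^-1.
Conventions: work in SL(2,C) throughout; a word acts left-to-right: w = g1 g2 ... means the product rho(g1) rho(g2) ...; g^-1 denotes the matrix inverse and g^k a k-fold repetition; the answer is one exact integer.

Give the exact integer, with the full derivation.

-52866424

rho(a^-1) = [[7, -3], [-2, 1]]
... * rho(a^-1) = [[7, -3], [-2, 1]]  ->  [[55, -24], [-16, 7]]
... * rho(b) = [[-2, -3], [-5, -8]]  ->  [[10, 27], [-3, -8]]
... * rho(a) = [[1, 3], [2, 7]]  ->  [[64, 219], [-19, -65]]
... * rho(a) = [[1, 3], [2, 7]]  ->  [[502, 1725], [-149, -512]]
... * rho(a) = [[1, 3], [2, 7]]  ->  [[3952, 13581], [-1173, -4031]]
... * rho(b^-1) = [[-8, 3], [5, -2]]  ->  [[36289, -15306], [-10771, 4543]]
... * rho(b^-1) = [[-8, 3], [5, -2]]  ->  [[-366842, 139479], [108883, -41399]]
... * rho(a) = [[1, 3], [2, 7]]  ->  [[-87884, -124173], [26085, 36856]]
... * rho(b^-1) = [[-8, 3], [5, -2]]  ->  [[82207, -15306], [-24400, 4543]]
... * rho(a^-1) = [[7, -3], [-2, 1]]  ->  [[606061, -261927], [-179886, 77743]]
... * rho(b) = [[-2, -3], [-5, -8]]  ->  [[97513, 277233], [-28943, -82286]]
... * rho(a) = [[1, 3], [2, 7]]  ->  [[651979, 2233170], [-193515, -662831]]
... * rho(b) = [[-2, -3], [-5, -8]]  ->  [[-12469808, -19821297], [3701185, 5883193]]
... * rho(a^-1) = [[7, -3], [-2, 1]]  ->  [[-47646062, 17588127], [14141909, -5220362]]
tr = -47646062 + -5220362 = -52866424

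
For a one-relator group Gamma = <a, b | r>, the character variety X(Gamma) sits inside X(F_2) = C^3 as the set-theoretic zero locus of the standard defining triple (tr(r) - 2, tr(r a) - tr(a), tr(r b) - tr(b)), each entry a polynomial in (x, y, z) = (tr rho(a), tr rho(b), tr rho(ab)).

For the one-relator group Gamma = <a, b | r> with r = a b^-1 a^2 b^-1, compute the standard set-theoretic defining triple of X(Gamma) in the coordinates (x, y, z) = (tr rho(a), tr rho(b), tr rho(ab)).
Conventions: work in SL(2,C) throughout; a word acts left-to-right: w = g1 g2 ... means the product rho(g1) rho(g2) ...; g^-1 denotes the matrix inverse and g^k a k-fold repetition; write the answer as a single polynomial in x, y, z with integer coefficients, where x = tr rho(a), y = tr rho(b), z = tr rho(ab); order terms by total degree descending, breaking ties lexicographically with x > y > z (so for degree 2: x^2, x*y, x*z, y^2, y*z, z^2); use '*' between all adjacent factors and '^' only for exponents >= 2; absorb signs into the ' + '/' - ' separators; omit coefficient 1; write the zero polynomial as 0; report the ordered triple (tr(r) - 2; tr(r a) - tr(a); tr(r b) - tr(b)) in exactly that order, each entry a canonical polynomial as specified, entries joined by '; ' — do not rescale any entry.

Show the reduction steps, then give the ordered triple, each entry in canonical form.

tr(a^2) = tr(a)*tr(a) - tr(1)  (reduce the a square) = x^2 - 2
tr(a^3) = tr(a)*tr(a^2) - tr(a)  (reduce the a square) = x^3 - 3*x
tr(a b a) = tr(a)*tr(b a) - tr(b)  (reduce the a square) = x*z - y
use: tr(a^3 b) = tr(a)*tr(a b a) - tr(a b)  (reduce the a square) = x^2*z - x*y - z
use: tr(a^2 b^-1 a) = tr(a^3)*tr(b) - tr(a^3 b)  (eliminate b^-1) = x^3*y - x^2*z - 2*x*y + z
use: tr(b a b a) = tr(a b)*tr(a b) - tr(1)  (split on a) = z^2 - 2
use: tr(b a b) = tr(b)*tr(a b) - tr(a)  (reduce the b square) = y*z - x
tr(a b a^2 b) = tr(a)*tr(b a b a) - tr(b a b)  (reduce the a square) = x*z^2 - y*z - x
apply: tr(a^2 b^-1 a b) = tr(a b a^2)*tr(b) - tr(a b a^2 b)  (eliminate b^-1) = x^2*y*z - x*y^2 - x*z^2 + x
apply: tr(a b^-1 a^2 b^-1) = tr(a^2 b^-1 a)*tr(b) - tr(a^2 b^-1 a b)  (eliminate b^-1) = x^3*y^2 - 2*x^2*y*z - x*y^2 + x*z^2 + y*z - x
tr(a^4) = tr(a)*tr(a^3) - tr(a^2)   [square of a] = x^4 - 4*x^2 + 2
tr(a^4 b) = tr(a)*tr(a b a^2) - tr(a b a)   [square of a] = x^3*z - x^2*y - 2*x*z + y
use: tr(a^2 b^-1 a^2) = tr(a^4)*tr(b) - tr(a^4 b)   [inverse elimination on b] = x^4*y - x^3*z - 3*x^2*y + 2*x*z + y
use: tr(b^2) = tr(b)*tr(b) - tr(1)   [square of b] = y^2 - 2
apply: tr(b a^2 b) = tr(a)*tr(b^2 a) - tr(b^2)   [square of a] = x*y*z - x^2 - y^2 + 2
tr(a^2 b a^2 b) = tr(a)*tr(b a^2 b a) - tr(b a^2 b)   [square of a] = x^2*z^2 - 2*x*y*z + y^2 - 2
tr(a^2 b^-1 a^2 b) = tr(a^2 b a^2)*tr(b) - tr(a^2 b a^2 b)   [inverse elimination on b] = x^3*y*z - x^2*y^2 - x^2*z^2 + 2
tr(a b^-1 a^2 b^-1 a) = tr(a^2 b^-1 a^2)*tr(b) - tr(a^2 b^-1 a^2 b)   [inverse elimination on b] = x^4*y^2 - 2*x^3*y*z - 2*x^2*y^2 + x^2*z^2 + 2*x*y*z + y^2 - 2
assemble the triple (tr(r) - 2; tr(r a) - x; tr(r b) - y)

x^3*y^2 - 2*x^2*y*z - x*y^2 + x*z^2 + y*z - x - 2; x^4*y^2 - 2*x^3*y*z - 2*x^2*y^2 + x^2*z^2 + 2*x*y*z + y^2 - x - 2; x^3*y - x^2*z - 2*x*y - y + z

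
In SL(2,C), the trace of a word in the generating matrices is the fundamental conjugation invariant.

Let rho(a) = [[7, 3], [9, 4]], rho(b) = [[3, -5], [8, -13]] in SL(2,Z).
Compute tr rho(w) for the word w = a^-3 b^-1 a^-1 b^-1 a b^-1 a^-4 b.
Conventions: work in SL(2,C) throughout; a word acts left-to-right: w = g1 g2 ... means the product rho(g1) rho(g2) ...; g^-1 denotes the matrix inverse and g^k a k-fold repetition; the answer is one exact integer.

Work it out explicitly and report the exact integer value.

rho(a^-1) = [[4, -3], [-9, 7]]
... * rho(a^-1) = [[4, -3], [-9, 7]]  ->  [[43, -33], [-99, 76]]
... * rho(a^-1) = [[4, -3], [-9, 7]]  ->  [[469, -360], [-1080, 829]]
... * rho(b^-1) = [[-13, 5], [-8, 3]]  ->  [[-3217, 1265], [7408, -2913]]
... * rho(a^-1) = [[4, -3], [-9, 7]]  ->  [[-24253, 18506], [55849, -42615]]
... * rho(b^-1) = [[-13, 5], [-8, 3]]  ->  [[167241, -65747], [-385117, 151400]]
... * rho(a) = [[7, 3], [9, 4]]  ->  [[578964, 238735], [-1333219, -549751]]
... * rho(b^-1) = [[-13, 5], [-8, 3]]  ->  [[-9436412, 3611025], [21729855, -8315348]]
... * rho(a^-1) = [[4, -3], [-9, 7]]  ->  [[-70244873, 53586411], [161757552, -123397001]]
... * rho(a^-1) = [[4, -3], [-9, 7]]  ->  [[-763257191, 585839496], [1757603217, -1349051663]]
... * rho(a^-1) = [[4, -3], [-9, 7]]  ->  [[-8325584228, 6390648045], [19171877835, -14716171292]]
... * rho(a^-1) = [[4, -3], [-9, 7]]  ->  [[-90818169317, 69711288999], [209133052968, -160528832549]]
... * rho(b) = [[3, -5], [8, -13]]  ->  [[285235804041, -452155910402], [-656831501488, 1041209558297]]
tr = 285235804041 + 1041209558297 = 1326445362338

1326445362338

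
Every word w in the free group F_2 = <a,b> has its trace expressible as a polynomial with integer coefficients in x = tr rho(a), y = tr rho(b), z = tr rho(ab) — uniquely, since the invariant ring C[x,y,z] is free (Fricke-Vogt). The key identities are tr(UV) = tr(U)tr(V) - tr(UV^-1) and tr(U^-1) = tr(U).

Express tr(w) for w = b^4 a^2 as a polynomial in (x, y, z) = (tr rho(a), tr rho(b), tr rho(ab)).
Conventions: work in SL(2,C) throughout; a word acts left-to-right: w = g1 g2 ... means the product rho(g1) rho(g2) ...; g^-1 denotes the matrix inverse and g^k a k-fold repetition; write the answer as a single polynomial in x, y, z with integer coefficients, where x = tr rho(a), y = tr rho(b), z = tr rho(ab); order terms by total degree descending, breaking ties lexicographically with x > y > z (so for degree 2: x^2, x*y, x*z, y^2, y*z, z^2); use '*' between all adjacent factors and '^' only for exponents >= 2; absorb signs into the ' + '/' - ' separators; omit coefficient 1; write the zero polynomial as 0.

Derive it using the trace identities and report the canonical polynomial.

tr(b a b) = tr(b) tr(a b) - tr(a)  (reduce the b square) = y*z - x
so tr(b^3 a) = tr(b) tr(b a b) - tr(b a)  (reduce the b square) = y^2*z - x*y - z
reduce: tr(b^2) = tr(b) tr(b) - tr(1)  (reduce the b square) = y^2 - 2
reduce: tr(b^3) = tr(b) tr(b^2) - tr(b)  (reduce the b square) = y^3 - 3*y
tr(a^2 b^3) = tr(a) tr(b^3 a) - tr(b^3)  (reduce the a square) = x*y^2*z - x^2*y - y^3 - x*z + 3*y
so tr(a^2 b) = tr(a) tr(b a) - tr(b)  (reduce the a square) = x*z - y
tr(a^2) = tr(a) tr(a) - tr(1)  (reduce the a square) = x^2 - 2
reduce: tr(a^2 b^2) = tr(b) tr(a^2 b) - tr(a^2)  (reduce the b square) = x*y*z - x^2 - y^2 + 2
tr(b^4 a^2) = tr(b) tr(a^2 b^3) - tr(a^2 b^2)  (reduce the b square) = x*y^3*z - x^2*y^2 - y^4 - 2*x*y*z + x^2 + 4*y^2 - 2

x*y^3*z - x^2*y^2 - y^4 - 2*x*y*z + x^2 + 4*y^2 - 2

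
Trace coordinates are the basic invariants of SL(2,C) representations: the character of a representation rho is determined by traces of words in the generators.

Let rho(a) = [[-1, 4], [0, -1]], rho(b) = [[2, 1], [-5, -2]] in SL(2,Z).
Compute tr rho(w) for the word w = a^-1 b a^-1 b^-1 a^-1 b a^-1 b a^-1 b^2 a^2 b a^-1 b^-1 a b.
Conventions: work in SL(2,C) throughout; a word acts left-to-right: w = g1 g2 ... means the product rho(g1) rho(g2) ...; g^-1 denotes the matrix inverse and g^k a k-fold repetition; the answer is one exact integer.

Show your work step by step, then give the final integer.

rho(a^-1) = [[-1, -4], [0, -1]]
... * rho(b) = [[2, 1], [-5, -2]]  ->  [[18, 7], [5, 2]]
... * rho(a^-1) = [[-1, -4], [0, -1]]  ->  [[-18, -79], [-5, -22]]
... * rho(b^-1) = [[-2, -1], [5, 2]]  ->  [[-359, -140], [-100, -39]]
... * rho(a^-1) = [[-1, -4], [0, -1]]  ->  [[359, 1576], [100, 439]]
... * rho(b) = [[2, 1], [-5, -2]]  ->  [[-7162, -2793], [-1995, -778]]
... * rho(a^-1) = [[-1, -4], [0, -1]]  ->  [[7162, 31441], [1995, 8758]]
... * rho(b) = [[2, 1], [-5, -2]]  ->  [[-142881, -55720], [-39800, -15521]]
... * rho(a^-1) = [[-1, -4], [0, -1]]  ->  [[142881, 627244], [39800, 174721]]
... * rho(b) = [[2, 1], [-5, -2]]  ->  [[-2850458, -1111607], [-794005, -309642]]
... * rho(b) = [[2, 1], [-5, -2]]  ->  [[-142881, -627244], [-39800, -174721]]
... * rho(a) = [[-1, 4], [0, -1]]  ->  [[142881, 55720], [39800, 15521]]
... * rho(a) = [[-1, 4], [0, -1]]  ->  [[-142881, 515804], [-39800, 143679]]
... * rho(b) = [[2, 1], [-5, -2]]  ->  [[-2864782, -1174489], [-797995, -327158]]
... * rho(a^-1) = [[-1, -4], [0, -1]]  ->  [[2864782, 12633617], [797995, 3519138]]
... * rho(b^-1) = [[-2, -1], [5, 2]]  ->  [[57438521, 22402452], [15999700, 6240281]]
... * rho(a) = [[-1, 4], [0, -1]]  ->  [[-57438521, 207351632], [-15999700, 57758519]]
... * rho(b) = [[2, 1], [-5, -2]]  ->  [[-1151635202, -472141785], [-320791995, -131516738]]
tr = -1151635202 + -131516738 = -1283151940

-1283151940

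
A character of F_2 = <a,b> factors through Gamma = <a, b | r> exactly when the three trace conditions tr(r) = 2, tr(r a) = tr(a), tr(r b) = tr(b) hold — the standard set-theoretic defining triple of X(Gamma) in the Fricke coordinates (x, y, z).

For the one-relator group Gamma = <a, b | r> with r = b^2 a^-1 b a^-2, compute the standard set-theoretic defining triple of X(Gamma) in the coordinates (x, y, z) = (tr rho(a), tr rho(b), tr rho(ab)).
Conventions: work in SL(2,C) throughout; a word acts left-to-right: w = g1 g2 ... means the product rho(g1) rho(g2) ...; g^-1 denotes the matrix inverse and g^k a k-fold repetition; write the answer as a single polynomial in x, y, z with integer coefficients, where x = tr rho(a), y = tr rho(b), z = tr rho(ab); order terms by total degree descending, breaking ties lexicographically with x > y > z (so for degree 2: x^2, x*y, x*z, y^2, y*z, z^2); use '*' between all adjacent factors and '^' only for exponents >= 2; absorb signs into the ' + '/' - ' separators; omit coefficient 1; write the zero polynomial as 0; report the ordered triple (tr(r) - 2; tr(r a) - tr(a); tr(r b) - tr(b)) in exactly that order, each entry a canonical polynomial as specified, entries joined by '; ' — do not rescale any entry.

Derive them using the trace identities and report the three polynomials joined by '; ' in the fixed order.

so tr(b^2) = tr(b) tr(b) - tr(1) = y^2 - 2
tr(b^3) = tr(b) tr(b^2) - tr(b) = y^3 - 3*y
reduce: tr(b a b) = tr(b) tr(a b) - tr(a) = y*z - x
tr(b^3 a) = tr(b) tr(b a b) - tr(b a) = y^2*z - x*y - z
reduce: tr(a^-1 b^3) = tr(b^3) tr(a) - tr(b^3 a) = x*y^3 - y^2*z - 2*x*y + z
tr(b a^-2 b^2) = tr(a^-1 b^3) tr(a) - tr(a^-1 b^3 a) = x^2*y^3 - x*y^2*z - 2*x^2*y - y^3 + x*z + 3*y
so tr(a b a b) = tr(b a) tr(b a) - tr(1) = z^2 - 2
so tr(a b a) = tr(a) tr(b a) - tr(b) = x*z - y
reduce: tr(b^2 a b a) = tr(b) tr(a b a b) - tr(a b a) = y*z^2 - x*z - y
tr(a^-1 b^2 a b) = tr(b^2 a b) tr(a) - tr(b^2 a b a) = x*y^2*z - x^2*y - y*z^2 + y
tr(b a^-2 b^2 a) = tr(a^-1 b^2 a b) tr(a) - tr(a^-1 b^2 a b a) = x^2*y^2*z - x^3*y - x*y*z^2 - y^2*z + 2*x*y + z
tr(b^2 a^-1 b a^-2) = tr(b a^-2 b^2) tr(a) - tr(b a^-2 b^2 a) = x^3*y^3 - 2*x^2*y^2*z - x^3*y - x*y^3 + x*y*z^2 + x^2*z + y^2*z + x*y - z
tr(b^2 a^-1 b a) = tr(b a b^2) tr(a) - tr(b a b^2 a)   [inverse elimination on a] = x*y^2*z - x^2*y - y*z^2 + y
reduce: tr(b^2 a^-1 b a^-1) = tr(b^2 a^-1 b) tr(a) - tr(b^2 a^-1 b a)   [inverse elimination on a] = x^2*y^3 - 2*x*y^2*z - x^2*y + y*z^2 + x*z - y
tr(b^4) = tr(b) tr(b^3) - tr(b^2)  (reduce the b square) = y^4 - 4*y^2 + 2
reduce: tr(b^4 a) = tr(b) tr(b a b^2) - tr(b a b)  (reduce the b square) = y^3*z - x*y^2 - 2*y*z + x
tr(b^4 a^-1) = tr(b^4) tr(a) - tr(b^4 a)  (eliminate a^-1) = x*y^4 - y^3*z - 3*x*y^2 + 2*y*z + x
reduce: tr(b a^-2 b^3) = tr(b^4 a^-1) tr(a) - tr(b^4)  (eliminate a^-1) = x^2*y^4 - x*y^3*z - 3*x^2*y^2 - y^4 + 2*x*y*z + x^2 + 4*y^2 - 2
tr(b^3 a b a) = tr(b) tr(a b a b^2) - tr(a b a b)  (reduce the b square) = y^2*z^2 - x*y*z - y^2 - z^2 + 2
so tr(b^3 a b a^-1) = tr(b^3 a b) tr(a) - tr(b^3 a b a)  (eliminate a^-1) = x*y^3*z - x^2*y^2 - y^2*z^2 - x*y*z + x^2 + y^2 + z^2 - 2
reduce: tr(b a^-2 b^3 a) = tr(b^3 a b a^-1) tr(a) - tr(b^3 a b)  (eliminate a^-1) = x^2*y^3*z - x^3*y^2 - x*y^2*z^2 - x^2*y*z - y^3*z + x^3 + 2*x*y^2 + x*z^2 + 2*y*z - 3*x
tr(b^2 a^-1 b a^-2 b) = tr(b a^-2 b^3) tr(a) - tr(b a^-2 b^3 a)  (eliminate a^-1) = x^3*y^4 - 2*x^2*y^3*z - 2*x^3*y^2 - x*y^4 + x*y^2*z^2 + 3*x^2*y*z + y^3*z + 2*x*y^2 - x*z^2 - 2*y*z + x
assemble the triple (tr(r) - 2; tr(r a) - x; tr(r b) - y)

x^3*y^3 - 2*x^2*y^2*z - x^3*y - x*y^3 + x*y*z^2 + x^2*z + y^2*z + x*y - z - 2; x^2*y^3 - 2*x*y^2*z - x^2*y + y*z^2 + x*z - x - y; x^3*y^4 - 2*x^2*y^3*z - 2*x^3*y^2 - x*y^4 + x*y^2*z^2 + 3*x^2*y*z + y^3*z + 2*x*y^2 - x*z^2 - 2*y*z + x - y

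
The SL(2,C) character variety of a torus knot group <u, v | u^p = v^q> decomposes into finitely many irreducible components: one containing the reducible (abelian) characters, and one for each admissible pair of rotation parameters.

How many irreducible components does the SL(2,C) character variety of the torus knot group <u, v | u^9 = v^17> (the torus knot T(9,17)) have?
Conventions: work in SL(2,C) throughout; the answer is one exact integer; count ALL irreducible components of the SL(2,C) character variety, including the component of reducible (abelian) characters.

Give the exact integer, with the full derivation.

For T(9,17): irreducibility forces the central element u^9 = v^17 to one of +I, -I.
This locks tr(u) to 2*cos(pi*alpha/9), alpha in 1..8, and tr(v) to 2*cos(pi*beta/17), beta in 1..16, on each component of irreducible characters.
Consistency of u^9 = (-1)^alpha I with v^17 = (-1)^beta I forces alpha = beta (mod 2).
Counting: 4 odd alphas x 8 odd betas + 4 even alphas x 8 even betas = 32 + 32 = 64.
Total: 64 irreducible-character components + 1 reducible (abelian) component = 65.

65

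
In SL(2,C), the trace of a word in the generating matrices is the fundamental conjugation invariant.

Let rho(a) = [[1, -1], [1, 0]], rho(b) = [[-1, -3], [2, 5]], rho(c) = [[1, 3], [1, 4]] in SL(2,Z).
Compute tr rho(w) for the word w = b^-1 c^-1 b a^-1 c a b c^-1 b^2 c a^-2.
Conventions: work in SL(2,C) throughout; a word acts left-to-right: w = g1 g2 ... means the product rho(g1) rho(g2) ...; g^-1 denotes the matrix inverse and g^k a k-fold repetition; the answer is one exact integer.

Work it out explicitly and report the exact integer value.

rho(b^-1) = [[5, 3], [-2, -1]]
... * rho(c^-1) = [[4, -3], [-1, 1]]  ->  [[17, -12], [-7, 5]]
... * rho(b) = [[-1, -3], [2, 5]]  ->  [[-41, -111], [17, 46]]
... * rho(a^-1) = [[0, 1], [-1, 1]]  ->  [[111, -152], [-46, 63]]
... * rho(c) = [[1, 3], [1, 4]]  ->  [[-41, -275], [17, 114]]
... * rho(a) = [[1, -1], [1, 0]]  ->  [[-316, 41], [131, -17]]
... * rho(b) = [[-1, -3], [2, 5]]  ->  [[398, 1153], [-165, -478]]
... * rho(c^-1) = [[4, -3], [-1, 1]]  ->  [[439, -41], [-182, 17]]
... * rho(b) = [[-1, -3], [2, 5]]  ->  [[-521, -1522], [216, 631]]
... * rho(b) = [[-1, -3], [2, 5]]  ->  [[-2523, -6047], [1046, 2507]]
... * rho(c) = [[1, 3], [1, 4]]  ->  [[-8570, -31757], [3553, 13166]]
... * rho(a^-1) = [[0, 1], [-1, 1]]  ->  [[31757, -40327], [-13166, 16719]]
... * rho(a^-1) = [[0, 1], [-1, 1]]  ->  [[40327, -8570], [-16719, 3553]]
tr = 40327 + 3553 = 43880

43880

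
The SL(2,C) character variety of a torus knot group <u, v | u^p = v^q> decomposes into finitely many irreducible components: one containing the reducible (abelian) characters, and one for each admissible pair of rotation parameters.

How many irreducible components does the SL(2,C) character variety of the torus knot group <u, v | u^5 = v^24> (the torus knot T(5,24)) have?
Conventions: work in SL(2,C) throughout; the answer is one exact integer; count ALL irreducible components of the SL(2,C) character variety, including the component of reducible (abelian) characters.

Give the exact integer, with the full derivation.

47

For T(5,24): irreducibility forces the central element u^5 = v^24 to one of +I, -I.
On an irreducible component, tr(u) is locked at 2*cos(pi*alpha/5) for some alpha in 1..4, and tr(v) at 2*cos(pi*beta/24) for some beta in 1..23.
The two central values (-1)^alpha I and (-1)^beta I must be the same matrix, so alpha and beta share a parity.
Enumerate parity-matched pairs: 2*12 odd-odd plus 2*11 even-even gives 46.
components with irreducible characters: 46; plus the single component of reducible (abelian) characters: total 47.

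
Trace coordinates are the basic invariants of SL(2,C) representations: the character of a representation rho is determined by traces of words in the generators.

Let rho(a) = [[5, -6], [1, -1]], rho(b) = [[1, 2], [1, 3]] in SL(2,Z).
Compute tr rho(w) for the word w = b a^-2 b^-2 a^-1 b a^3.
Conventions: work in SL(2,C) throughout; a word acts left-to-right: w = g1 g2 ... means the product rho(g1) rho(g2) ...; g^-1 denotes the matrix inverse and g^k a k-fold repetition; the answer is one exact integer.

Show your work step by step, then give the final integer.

rho(b) = [[1, 2], [1, 3]]
... * rho(a^-1) = [[-1, 6], [-1, 5]]  ->  [[-3, 16], [-4, 21]]
... * rho(a^-1) = [[-1, 6], [-1, 5]]  ->  [[-13, 62], [-17, 81]]
... * rho(b^-1) = [[3, -2], [-1, 1]]  ->  [[-101, 88], [-132, 115]]
... * rho(b^-1) = [[3, -2], [-1, 1]]  ->  [[-391, 290], [-511, 379]]
... * rho(a^-1) = [[-1, 6], [-1, 5]]  ->  [[101, -896], [132, -1171]]
... * rho(b) = [[1, 2], [1, 3]]  ->  [[-795, -2486], [-1039, -3249]]
... * rho(a) = [[5, -6], [1, -1]]  ->  [[-6461, 7256], [-8444, 9483]]
... * rho(a) = [[5, -6], [1, -1]]  ->  [[-25049, 31510], [-32737, 41181]]
... * rho(a) = [[5, -6], [1, -1]]  ->  [[-93735, 118784], [-122504, 155241]]
tr = -93735 + 155241 = 61506

61506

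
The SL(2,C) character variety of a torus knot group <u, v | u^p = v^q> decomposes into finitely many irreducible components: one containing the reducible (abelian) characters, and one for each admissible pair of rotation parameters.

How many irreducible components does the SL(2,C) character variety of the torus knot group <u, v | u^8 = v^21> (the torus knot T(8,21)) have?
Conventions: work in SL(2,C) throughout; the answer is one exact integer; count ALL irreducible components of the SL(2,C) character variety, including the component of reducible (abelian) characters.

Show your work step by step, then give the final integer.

For T(8,21): irreducibility forces the central element u^8 = v^21 to one of +I, -I.
So on each irreducible component the traces are pinned: tr(u) = 2*cos(pi*alpha/8) with 1 <= alpha <= 7, tr(v) = 2*cos(pi*beta/21) with 1 <= beta <= 20.
Consistency of u^8 = (-1)^alpha I with v^21 = (-1)^beta I forces alpha = beta (mod 2).
Enumerate parity-matched pairs: 4*10 odd-odd plus 3*10 even-even gives 70.
Total: 70 irreducible-character components + 1 reducible (abelian) component = 71.

71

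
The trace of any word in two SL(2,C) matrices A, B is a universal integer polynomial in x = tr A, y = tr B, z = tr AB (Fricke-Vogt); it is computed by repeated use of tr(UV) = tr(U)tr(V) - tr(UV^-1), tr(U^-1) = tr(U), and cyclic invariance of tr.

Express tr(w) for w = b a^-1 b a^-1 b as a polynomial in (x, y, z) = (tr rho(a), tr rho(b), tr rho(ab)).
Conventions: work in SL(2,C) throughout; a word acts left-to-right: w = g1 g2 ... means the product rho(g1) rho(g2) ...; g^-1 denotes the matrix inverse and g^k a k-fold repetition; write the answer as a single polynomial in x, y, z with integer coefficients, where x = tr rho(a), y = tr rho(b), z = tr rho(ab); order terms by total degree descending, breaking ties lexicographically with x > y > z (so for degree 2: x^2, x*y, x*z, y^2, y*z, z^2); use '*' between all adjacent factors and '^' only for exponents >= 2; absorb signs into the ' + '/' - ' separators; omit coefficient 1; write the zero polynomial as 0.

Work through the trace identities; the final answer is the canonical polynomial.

x^2*y^3 - 2*x*y^2*z - x^2*y + y*z^2 + x*z - y

tr(b^2) = tr(b) tr(b) - tr(1)   [square of b] = y^2 - 2
apply: tr(b^3) = tr(b) tr(b^2) - tr(b)   [square of b] = y^3 - 3*y
tr(b a b) = tr(b) tr(a b) - tr(a)   [square of b] = y*z - x
apply: tr(b^3 a) = tr(b) tr(b a b) - tr(b a)   [square of b] = y^2*z - x*y - z
use: tr(b a^-1 b^2) = tr(b^3) tr(a) - tr(b^3 a)   [inverse elimination on a] = x*y^3 - y^2*z - 2*x*y + z
tr(a b a b) = tr(a b) tr(a b) - tr(1)   [split at a repeated a] = z^2 - 2
tr(a b a) = tr(a) tr(b a) - tr(b)   [square of a] = x*z - y
tr(b^2 a b a) = tr(b) tr(a b a b) - tr(a b a)   [square of b] = y*z^2 - x*z - y
apply: tr(b a^-1 b^2 a) = tr(b^2 a b) tr(a) - tr(b^2 a b a)   [inverse elimination on a] = x*y^2*z - x^2*y - y*z^2 + y
tr(b a^-1 b a^-1 b) = tr(b a^-1 b^2) tr(a) - tr(b a^-1 b^2 a)   [inverse elimination on a] = x^2*y^3 - 2*x*y^2*z - x^2*y + y*z^2 + x*z - y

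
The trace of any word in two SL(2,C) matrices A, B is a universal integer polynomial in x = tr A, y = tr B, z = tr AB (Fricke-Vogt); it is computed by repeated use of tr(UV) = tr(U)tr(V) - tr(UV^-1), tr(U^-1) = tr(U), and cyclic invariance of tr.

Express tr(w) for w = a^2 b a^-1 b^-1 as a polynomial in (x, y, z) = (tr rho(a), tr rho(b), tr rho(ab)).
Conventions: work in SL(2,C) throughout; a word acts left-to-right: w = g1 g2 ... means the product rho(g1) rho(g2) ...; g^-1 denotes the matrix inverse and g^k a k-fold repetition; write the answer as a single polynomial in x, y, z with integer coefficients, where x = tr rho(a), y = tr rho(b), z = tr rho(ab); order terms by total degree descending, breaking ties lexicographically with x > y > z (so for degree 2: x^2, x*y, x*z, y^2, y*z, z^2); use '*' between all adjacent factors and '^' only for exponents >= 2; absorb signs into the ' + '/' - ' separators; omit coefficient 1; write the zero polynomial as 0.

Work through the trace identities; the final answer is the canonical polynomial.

-x^2*y*z + x^3 + x*y^2 + x*z^2 - 3*x

trace(b^2 a) = trace(b) trace(a b) - trace(a) = y*z - x
trace(b^2) = trace(b) trace(b) - trace(1) = y^2 - 2
trace(b a^2 b) = trace(a) trace(b^2 a) - trace(b^2) = x*y*z - x^2 - y^2 + 2
trace(b a b a) = trace(b a) trace(b a) - trace(1)   [split at repeated b] = z^2 - 2
trace(b a^2 b a) = trace(a) trace(b a b a) - trace(b a b) = x*z^2 - y*z - x
trace(a^2 b a^-1 b) = trace(b a^2 b) trace(a) - trace(b a^2 b a) = x^2*y*z - x^3 - x*y^2 - x*z^2 + y*z + 3*x
trace(a^2 b a^-1 b^-1) = trace(a^2 b a^-1) trace(b) - trace(a^2 b a^-1 b) = -x^2*y*z + x^3 + x*y^2 + x*z^2 - 3*x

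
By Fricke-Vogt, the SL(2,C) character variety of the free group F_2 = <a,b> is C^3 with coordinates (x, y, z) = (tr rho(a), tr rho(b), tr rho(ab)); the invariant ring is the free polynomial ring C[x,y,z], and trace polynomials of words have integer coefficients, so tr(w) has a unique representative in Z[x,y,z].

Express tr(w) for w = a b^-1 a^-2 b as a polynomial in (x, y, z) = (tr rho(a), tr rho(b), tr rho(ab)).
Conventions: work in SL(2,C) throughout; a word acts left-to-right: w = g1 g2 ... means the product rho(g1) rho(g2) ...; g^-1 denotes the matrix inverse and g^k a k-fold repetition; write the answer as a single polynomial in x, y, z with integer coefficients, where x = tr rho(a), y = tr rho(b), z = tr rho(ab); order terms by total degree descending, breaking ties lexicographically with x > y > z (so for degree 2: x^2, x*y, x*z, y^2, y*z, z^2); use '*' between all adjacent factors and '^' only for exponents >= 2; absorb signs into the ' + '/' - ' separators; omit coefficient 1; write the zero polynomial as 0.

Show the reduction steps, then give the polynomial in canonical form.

reduce: tr(a^-1 b) = tr(b) * tr(a) - tr(b a)   [inverse elimination on a] = x*y - z
tr(b a b) = tr(b) * tr(a b) - tr(a)   [square of b] = y*z - x
tr(b a b a) = tr(a b) * tr(a b) - tr(1)   [split at a repeated a] = z^2 - 2
tr(a^-1 b a b) = tr(b a b) * tr(a) - tr(b a b a)   [inverse elimination on a] = x*y*z - x^2 - z^2 + 2
tr(a^-2 b a b) = tr(a^-1 b a b) * tr(a) - tr(a^-1 b a b a)   [inverse elimination on a] = x^2*y*z - x^3 - x*z^2 - y*z + 3*x
tr(a b^-1 a^-2 b) = tr(a^-2 b a) * tr(b) - tr(a^-2 b a b)   [inverse elimination on b] = -x^2*y*z + x^3 + x*y^2 + x*z^2 - 3*x

-x^2*y*z + x^3 + x*y^2 + x*z^2 - 3*x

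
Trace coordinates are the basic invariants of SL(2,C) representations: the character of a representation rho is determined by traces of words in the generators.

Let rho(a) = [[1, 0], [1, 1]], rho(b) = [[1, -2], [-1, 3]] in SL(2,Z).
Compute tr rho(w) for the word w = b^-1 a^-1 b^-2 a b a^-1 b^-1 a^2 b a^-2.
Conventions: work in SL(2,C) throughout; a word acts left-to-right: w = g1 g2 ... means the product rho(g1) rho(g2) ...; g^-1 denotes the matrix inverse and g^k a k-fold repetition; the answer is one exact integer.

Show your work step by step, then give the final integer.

654

rho(b^-1) = [[3, 2], [1, 1]]
... * rho(a^-1) = [[1, 0], [-1, 1]]  ->  [[1, 2], [0, 1]]
... * rho(b^-1) = [[3, 2], [1, 1]]  ->  [[5, 4], [1, 1]]
... * rho(b^-1) = [[3, 2], [1, 1]]  ->  [[19, 14], [4, 3]]
... * rho(a) = [[1, 0], [1, 1]]  ->  [[33, 14], [7, 3]]
... * rho(b) = [[1, -2], [-1, 3]]  ->  [[19, -24], [4, -5]]
... * rho(a^-1) = [[1, 0], [-1, 1]]  ->  [[43, -24], [9, -5]]
... * rho(b^-1) = [[3, 2], [1, 1]]  ->  [[105, 62], [22, 13]]
... * rho(a) = [[1, 0], [1, 1]]  ->  [[167, 62], [35, 13]]
... * rho(a) = [[1, 0], [1, 1]]  ->  [[229, 62], [48, 13]]
... * rho(b) = [[1, -2], [-1, 3]]  ->  [[167, -272], [35, -57]]
... * rho(a^-1) = [[1, 0], [-1, 1]]  ->  [[439, -272], [92, -57]]
... * rho(a^-1) = [[1, 0], [-1, 1]]  ->  [[711, -272], [149, -57]]
tr = 711 + -57 = 654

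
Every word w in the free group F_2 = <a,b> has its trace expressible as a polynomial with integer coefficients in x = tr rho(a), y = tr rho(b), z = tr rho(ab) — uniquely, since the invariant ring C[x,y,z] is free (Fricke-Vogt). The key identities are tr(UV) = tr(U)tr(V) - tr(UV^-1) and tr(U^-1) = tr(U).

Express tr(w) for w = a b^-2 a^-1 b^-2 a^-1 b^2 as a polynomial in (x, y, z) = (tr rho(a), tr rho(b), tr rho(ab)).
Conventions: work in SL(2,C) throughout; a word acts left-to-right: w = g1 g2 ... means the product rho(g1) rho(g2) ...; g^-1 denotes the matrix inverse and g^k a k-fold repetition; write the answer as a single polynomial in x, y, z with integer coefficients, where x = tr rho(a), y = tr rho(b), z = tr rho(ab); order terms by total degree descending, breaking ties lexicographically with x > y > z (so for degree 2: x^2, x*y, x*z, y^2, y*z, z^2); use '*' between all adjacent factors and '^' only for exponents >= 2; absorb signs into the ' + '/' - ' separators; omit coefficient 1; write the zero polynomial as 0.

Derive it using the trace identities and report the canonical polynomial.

apply: trace(a b^-1) = trace(a) trace(b) - trace(a b) = x*y - z
use: trace(a^2 b) = trace(a) trace(b a) - trace(b) = x*z - y
trace(a^2) = trace(a) trace(a) - trace(1) = x^2 - 2
apply: trace(a b^2 a) = trace(b) trace(a^2 b) - trace(a^2) = x*y*z - x^2 - y^2 + 2
trace(a b a b) = trace(a b) trace(a b) - trace(1) = z^2 - 2
apply: trace(a b^2 a b) = trace(b) trace(a b a b) - trace(a b a) = y*z^2 - x*z - y
apply: trace(b^-1 a b^2 a) = trace(a b^2 a) trace(b) - trace(a b^2 a b) = x*y^2*z - x^2*y - y^3 - y*z^2 + x*z + 3*y
trace(b^-2 a b^2 a) = trace(b^-1 a b^2 a) trace(b) - trace(b^-1 a b^2 a b) = x*y^3*z - x^2*y^2 - y^4 - y^2*z^2 + x^2 + 4*y^2 - 2
apply: trace(b^2 a b^-3 a) = trace(b^-2 a b^2 a) trace(b) - trace(b^-2 a b^2 a b) = x*y^4*z - x^2*y^3 - y^5 - y^3*z^2 - x*y^2*z + 2*x^2*y + 5*y^3 + y*z^2 - x*z - 5*y
apply: trace(a^-1 b^2 a b^-3) = trace(b^2 a b^-3) trace(a) - trace(b^2 a b^-3 a) = -x*y^4*z + x^2*y^3 + y^5 + y^3*z^2 + x*y^2*z - x^2*y - 5*y^3 - y*z^2 + 5*y
trace(a^-1 b^2 a b^-1) = trace(b^2 a b^-1) trace(a) - trace(b^2 a b^-1 a) = -x*y^2*z + x^2*y + y^3 + y*z^2 - 3*y
use: trace(b^2) = trace(b) trace(b) - trace(1) = y^2 - 2
apply: trace(a^-1 b^2 a b^-2) = trace(a^-1 b^2 a b^-1) trace(b) - trace(a^-1 b^2 a) = -x*y^3*z + x^2*y^2 + y^4 + y^2*z^2 - 4*y^2 + 2
trace(b^-2 a^-1 b^2 a b^-2) = trace(a^-1 b^2 a b^-3) trace(b) - trace(a^-1 b^2 a b^-2) = -x*y^5*z + x^2*y^4 + y^6 + y^4*z^2 + 2*x*y^3*z - 2*x^2*y^2 - 6*y^4 - 2*y^2*z^2 + 9*y^2 - 2
apply: trace(b^-1 a b a) = trace(a b a) trace(b) - trace(a b a b) = x*y*z - y^2 - z^2 + 2
apply: trace(b a b^-2 a) = trace(b^-1 a b a) trace(b) - trace(b^-1 a b a b) = x*y^2*z - y^3 - y*z^2 - x*z + 3*y
use: trace(a^3 b) = trace(a) trace(a b a) - trace(a b) = x^2*z - x*y - z
trace(a^3) = trace(a) trace(a^2) - trace(a) = x^3 - 3*x
trace(a^2 b^2 a) = trace(b) trace(a^3 b) - trace(a^3) = x^2*y*z - x^3 - x*y^2 - y*z + 3*x
trace(b a b) = trace(b) trace(a b) - trace(a) = y*z - x
trace(a b a^2 b) = trace(a) trace(b a b a) - trace(b a b) = x*z^2 - y*z - x
use: trace(a^2 b^2 a b) = trace(b) trace(a b a^2 b) - trace(a b a^2) = x*y*z^2 - x^2*z - y^2*z + z
trace(a b^2 a b^-1 a) = trace(a^2 b^2 a) trace(b) - trace(a^2 b^2 a b) = x^2*y^2*z - x^3*y - x*y^3 - x*y*z^2 + x^2*z + 3*x*y - z
trace(b a b^2) = trace(b) trace(a b^2) - trace(a b) = y^2*z - x*y - z
use: trace(a b a b^2 a) = trace(a) trace(b a b^2 a) - trace(b a b^2) = x*y*z^2 - x^2*z - y^2*z + z
apply: trace(a b a b a b) = trace(b a b a) trace(b a) - trace(a b) = z^3 - 3*z
use: trace(a b a b^2 a b) = trace(b) trace(a b a b a b) - trace(a b a b a) = y*z^3 - x*z^2 - 2*y*z + x
apply: trace(a b^2 a b^-1 a b) = trace(a b a b^2 a) trace(b) - trace(a b a b^2 a b) = x*y^2*z^2 - x^2*y*z - y^3*z - y*z^3 + x*z^2 + 3*y*z - x
apply: trace(b^-1 a b^-1 a b^2 a) = trace(a b^2 a b^-1 a) trace(b) - trace(a b^2 a b^-1 a b) = x^2*y^3*z - x^3*y^2 - x*y^4 - 2*x*y^2*z^2 + 2*x^2*y*z + y^3*z + y*z^3 + 3*x*y^2 - x*z^2 - 4*y*z + x
apply: trace(a b^-1 a b^2 a) = trace(a b^2 a^2) trace(b) - trace(a b^2 a^2 b) = x^2*y^2*z - x^3*y - x*y^3 - x*y*z^2 + x^2*z + 3*x*y - z
use: trace(b^2 a b^-2 a b^-1 a) = trace(b^-1 a b^-1 a b^2 a) trace(b) - trace(b^-1 a b^-1 a b^2 a b) = x^2*y^4*z - x^3*y^3 - x*y^5 - 2*x*y^3*z^2 + x^2*y^2*z + y^4*z + y^2*z^3 + x^3*y + 4*x*y^3 - x^2*z - 4*y^2*z - 2*x*y + z
trace(a^-1 b^2 a b^-2 a b^-1) = trace(b^2 a b^-2 a b^-1) trace(a) - trace(b^2 a b^-2 a b^-1 a) = -x^2*y^4*z + x^3*y^3 + x*y^5 + 2*x*y^3*z^2 - y^4*z - y^2*z^3 - x^3*y - 5*x*y^3 - x*y*z^2 + 4*y^2*z + 5*x*y - z
trace(b^-2 a^-1 b^2 a b^-2 a) = trace(a^-1 b^2 a b^-2 a b^-1) trace(b) - trace(a^-1 b^2 a b^-2 a) = -x^2*y^5*z + x^3*y^4 + x*y^6 + 2*x*y^4*z^2 - y^5*z - y^3*z^3 - x^3*y^2 - 5*x*y^4 - x*y^2*z^2 + 4*y^3*z + 5*x*y^2 - y*z - x
apply: trace(a b^-2 a^-1 b^-2 a^-1 b^2) = trace(b^-2 a^-1 b^2 a b^-2) trace(a) - trace(b^-2 a^-1 b^2 a b^-2 a) = -x*y^4*z^2 + 2*x^2*y^3*z + y^5*z + y^3*z^3 - x^3*y^2 - x*y^4 - x*y^2*z^2 - 4*y^3*z + 4*x*y^2 + y*z - x

-x*y^4*z^2 + 2*x^2*y^3*z + y^5*z + y^3*z^3 - x^3*y^2 - x*y^4 - x*y^2*z^2 - 4*y^3*z + 4*x*y^2 + y*z - x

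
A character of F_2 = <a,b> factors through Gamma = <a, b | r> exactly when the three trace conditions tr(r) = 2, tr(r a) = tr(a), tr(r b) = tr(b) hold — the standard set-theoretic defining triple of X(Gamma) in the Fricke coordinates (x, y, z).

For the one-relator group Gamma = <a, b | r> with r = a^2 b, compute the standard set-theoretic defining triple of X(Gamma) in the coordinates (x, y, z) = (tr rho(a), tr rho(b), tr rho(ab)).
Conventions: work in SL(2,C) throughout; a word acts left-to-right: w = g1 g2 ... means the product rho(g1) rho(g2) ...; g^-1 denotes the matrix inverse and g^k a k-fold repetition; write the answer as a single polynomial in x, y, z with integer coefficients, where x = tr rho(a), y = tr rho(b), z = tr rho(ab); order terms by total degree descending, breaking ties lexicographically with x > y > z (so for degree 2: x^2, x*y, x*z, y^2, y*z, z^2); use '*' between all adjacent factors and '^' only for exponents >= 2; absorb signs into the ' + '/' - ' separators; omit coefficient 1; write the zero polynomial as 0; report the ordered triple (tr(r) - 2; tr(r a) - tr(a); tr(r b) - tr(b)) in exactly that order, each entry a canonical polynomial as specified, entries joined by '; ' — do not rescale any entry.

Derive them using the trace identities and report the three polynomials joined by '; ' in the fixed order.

x*z - y - 2; x^2*z - x*y - x - z; x*y*z - x^2 - y^2 - y + 2

trace(a^2 b) = trace(a)*trace(b a) - trace(b) = x*z - y
use: trace(a^2 b a) = trace(a)*trace(a b a) - trace(a b)   [square of a] = x^2*z - x*y - z
trace(b^2 a) = trace(b)*trace(a b) - trace(a)  (reduce the b square) = y*z - x
apply: trace(b^2) = trace(b)*trace(b) - trace(1)  (reduce the b square) = y^2 - 2
use: trace(a^2 b^2) = trace(a)*trace(b^2 a) - trace(b^2)  (reduce the a square) = x*y*z - x^2 - y^2 + 2
assemble the triple (trace(r) - 2; trace(r a) - x; trace(r b) - y)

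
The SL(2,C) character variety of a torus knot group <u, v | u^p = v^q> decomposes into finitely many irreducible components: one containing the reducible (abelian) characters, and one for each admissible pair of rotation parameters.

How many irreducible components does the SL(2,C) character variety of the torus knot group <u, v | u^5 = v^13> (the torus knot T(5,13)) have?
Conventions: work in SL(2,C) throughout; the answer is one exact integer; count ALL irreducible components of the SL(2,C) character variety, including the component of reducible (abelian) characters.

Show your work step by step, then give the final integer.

In the torus knot group T(5,13), u^5 = v^13 is central, so an irreducible representation sends it to +I or -I (Schur).
So on each irreducible component the traces are pinned: tr(u) = 2*cos(pi*alpha/5) with 1 <= alpha <= 4, tr(v) = 2*cos(pi*beta/13) with 1 <= beta <= 12.
u^5 = (-1)^alpha I and v^13 = (-1)^beta I must agree, so alpha and beta have equal parity.
count pairs: odd alpha (2 choices) x odd beta (6), plus even alpha (2) x even beta (6): 2*6 + 2*6 = 24.
components with irreducible characters: 24; plus the single component of reducible (abelian) characters: total 25.

25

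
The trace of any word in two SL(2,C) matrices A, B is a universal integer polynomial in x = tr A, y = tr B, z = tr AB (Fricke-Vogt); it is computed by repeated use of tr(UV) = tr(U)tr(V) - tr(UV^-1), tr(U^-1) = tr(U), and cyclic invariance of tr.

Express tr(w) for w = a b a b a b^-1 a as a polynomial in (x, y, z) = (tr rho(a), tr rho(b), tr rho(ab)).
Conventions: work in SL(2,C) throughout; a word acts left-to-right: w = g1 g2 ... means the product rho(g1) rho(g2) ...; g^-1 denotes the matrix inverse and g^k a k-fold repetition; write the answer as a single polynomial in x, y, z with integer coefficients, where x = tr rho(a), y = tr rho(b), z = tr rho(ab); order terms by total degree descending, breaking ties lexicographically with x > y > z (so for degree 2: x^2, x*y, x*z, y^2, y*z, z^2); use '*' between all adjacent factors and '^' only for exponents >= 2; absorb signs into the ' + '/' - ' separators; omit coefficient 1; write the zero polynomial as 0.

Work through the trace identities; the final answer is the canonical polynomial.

x^2*y*z^2 - x*y^2*z - x*z^3 - x^2*y + 2*x*z + y

tr(b a b a) = tr(a b) tr(a b) - tr(1)   [split at repeated a] = z^2 - 2
tr(b a b) = tr(b) tr(a b) - tr(a) = y*z - x
tr(b a b a^2) = tr(a) tr(b a b a) - tr(b a b) = x*z^2 - y*z - x
tr(a^2 b a b a) = tr(a) tr(b a b a^2) - tr(b a b a) = x^2*z^2 - x*y*z - x^2 - z^2 + 2
tr(b a b a b a) = tr(a b a b) tr(a b) - tr(b a)   [split at repeated a] = z^3 - 3*z
tr(a b a) = tr(a) tr(b a) - tr(b) = x*z - y
tr(b a b a b) = tr(b) tr(a b a b) - tr(a b a) = y*z^2 - x*z - y
tr(a^2 b a b a b) = tr(a) tr(b a b a b a) - tr(b a b a b) = x*z^3 - y*z^2 - 2*x*z + y
tr(a b a b a b^-1 a) = tr(a^2 b a b a) tr(b) - tr(a^2 b a b a b) = x^2*y*z^2 - x*y^2*z - x*z^3 - x^2*y + 2*x*z + y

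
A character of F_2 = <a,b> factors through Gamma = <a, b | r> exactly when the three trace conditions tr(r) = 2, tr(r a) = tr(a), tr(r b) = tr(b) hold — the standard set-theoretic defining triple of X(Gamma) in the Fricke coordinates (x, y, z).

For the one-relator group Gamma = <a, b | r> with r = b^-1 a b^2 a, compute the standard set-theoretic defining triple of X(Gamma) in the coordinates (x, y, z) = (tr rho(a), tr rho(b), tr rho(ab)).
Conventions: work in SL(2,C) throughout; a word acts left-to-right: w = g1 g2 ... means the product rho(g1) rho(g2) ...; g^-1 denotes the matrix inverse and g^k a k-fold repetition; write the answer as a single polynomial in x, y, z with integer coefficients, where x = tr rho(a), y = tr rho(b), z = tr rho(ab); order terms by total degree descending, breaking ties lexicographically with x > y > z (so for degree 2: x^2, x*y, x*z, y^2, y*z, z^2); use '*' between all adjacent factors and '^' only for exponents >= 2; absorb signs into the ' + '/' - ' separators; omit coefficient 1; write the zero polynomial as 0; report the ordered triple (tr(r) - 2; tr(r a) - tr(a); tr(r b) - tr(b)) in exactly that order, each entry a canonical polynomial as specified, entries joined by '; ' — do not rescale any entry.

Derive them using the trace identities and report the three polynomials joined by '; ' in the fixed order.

x*y^2*z - x^2*y - y^3 - y*z^2 + x*z + 3*y - 2; x^2*y^2*z - x^3*y - x*y^3 - x*y*z^2 + x^2*z + 3*x*y - x - z; x*y*z - x^2 - y^2 - y + 2

use: trace(a^2 b) = trace(a) * trace(b a) - trace(b) = x*z - y
trace(a^2) = trace(a) * trace(a) - trace(1) = x^2 - 2
use: trace(a b^2 a) = trace(b) * trace(a^2 b) - trace(a^2) = x*y*z - x^2 - y^2 + 2
trace(a b a b) = trace(b a) * trace(b a) - trace(1) = z^2 - 2
trace(a b^2 a b) = trace(b) * trace(a b a b) - trace(a b a) = y*z^2 - x*z - y
trace(b^-1 a b^2 a) = trace(a b^2 a) * trace(b) - trace(a b^2 a b) = x*y^2*z - x^2*y - y^3 - y*z^2 + x*z + 3*y
trace(b^2 a) = trace(b) * trace(a b) - trace(a) = y*z - x
apply: trace(a b^2 a^2) = trace(a) * trace(b^2 a^2) - trace(b^2 a) = x^2*y*z - x^3 - x*y^2 - y*z + 3*x
trace(b a b^2) = trace(b) * trace(a b^2) - trace(a b) = y^2*z - x*y - z
apply: trace(a b^2 a^2 b) = trace(a) * trace(b a b^2 a) - trace(b a b^2) = x*y*z^2 - x^2*z - y^2*z + z
use: trace(b^-1 a b^2 a^2) = trace(a b^2 a^2) * trace(b) - trace(a b^2 a^2 b) = x^2*y^2*z - x^3*y - x*y^3 - x*y*z^2 + x^2*z + 3*x*y - z
assemble the triple (trace(r) - 2; trace(r a) - x; trace(r b) - y)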